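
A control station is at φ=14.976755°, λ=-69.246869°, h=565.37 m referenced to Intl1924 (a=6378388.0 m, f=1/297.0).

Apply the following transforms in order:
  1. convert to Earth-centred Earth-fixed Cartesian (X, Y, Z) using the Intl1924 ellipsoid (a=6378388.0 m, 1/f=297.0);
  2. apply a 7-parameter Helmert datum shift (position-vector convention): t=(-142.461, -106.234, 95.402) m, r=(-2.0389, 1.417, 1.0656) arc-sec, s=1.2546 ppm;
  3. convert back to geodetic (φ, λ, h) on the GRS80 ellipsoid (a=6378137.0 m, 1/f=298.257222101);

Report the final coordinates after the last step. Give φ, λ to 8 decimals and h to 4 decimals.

φ=14.97745495°, λ=-69.24801014°, h=890.2187 m

start: φ=14.976755°, λ=-69.246869°, h=565.370 m
→ ECEF (a=6378388.000, f=1/297.0): X=2184040.4973, Y=-5763725.6635, Z=1637781.0764
→ Helmert 7p (PV): X=2183941.8041, Y=-5763811.6562, Z=1637920.5029
→ geod (Bowring, a=6378137.000): φ=14.97745495°, λ=-69.24801014°, h=890.2187 m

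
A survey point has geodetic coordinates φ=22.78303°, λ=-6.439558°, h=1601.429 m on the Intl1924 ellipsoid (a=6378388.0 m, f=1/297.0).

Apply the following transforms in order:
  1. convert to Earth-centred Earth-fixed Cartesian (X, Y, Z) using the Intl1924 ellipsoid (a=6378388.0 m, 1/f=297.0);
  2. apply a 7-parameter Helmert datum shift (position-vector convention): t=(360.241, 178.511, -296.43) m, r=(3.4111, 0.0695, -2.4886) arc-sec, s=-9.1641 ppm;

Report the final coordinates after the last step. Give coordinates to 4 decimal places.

start: φ=22.783030°, λ=-6.439558°, h=1601.429 m
→ ECEF (a=6378388.000, f=1/297.0): X=5848044.4171, Y=-660051.9910, Z=2455235.9387
→ Helmert 7p (PV): X=5848343.9298, Y=-659978.5907, Z=2454904.1228

X=5848343.9298 m, Y=-659978.5907 m, Z=2454904.1228 m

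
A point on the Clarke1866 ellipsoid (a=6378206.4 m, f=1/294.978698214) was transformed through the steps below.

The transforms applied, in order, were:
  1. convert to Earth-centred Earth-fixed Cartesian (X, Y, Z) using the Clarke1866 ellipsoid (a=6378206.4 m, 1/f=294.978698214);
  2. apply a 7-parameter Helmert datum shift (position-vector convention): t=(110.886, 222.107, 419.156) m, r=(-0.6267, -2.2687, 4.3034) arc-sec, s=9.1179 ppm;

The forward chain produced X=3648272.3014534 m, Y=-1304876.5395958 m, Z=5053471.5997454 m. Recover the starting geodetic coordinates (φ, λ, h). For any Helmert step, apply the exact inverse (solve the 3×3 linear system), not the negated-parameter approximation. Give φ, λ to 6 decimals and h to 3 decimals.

start: X=3648272.3015, Y=-1304876.5396, Z=5053471.5997 m
→ Helmert⁻¹: X=3648156.4990, Y=-1305178.2127, Z=5052962.2794
→ geod (Bowring, a=6378206.400): φ=52.70673200°, λ=-19.68536900°, h=2928.4130 m

φ=52.706732°, λ=-19.685369°, h=2928.413 m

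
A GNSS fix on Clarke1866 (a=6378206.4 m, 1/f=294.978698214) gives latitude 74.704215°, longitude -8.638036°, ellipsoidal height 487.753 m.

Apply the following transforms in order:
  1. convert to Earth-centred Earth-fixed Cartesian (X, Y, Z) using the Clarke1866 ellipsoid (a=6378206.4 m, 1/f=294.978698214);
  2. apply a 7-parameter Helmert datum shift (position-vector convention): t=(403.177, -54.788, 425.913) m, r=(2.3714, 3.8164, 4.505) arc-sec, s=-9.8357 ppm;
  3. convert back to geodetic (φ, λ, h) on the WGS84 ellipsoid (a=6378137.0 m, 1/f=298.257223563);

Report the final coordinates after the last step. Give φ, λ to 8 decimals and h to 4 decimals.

φ=74.69947897°, λ=-8.63835461°, h=791.2570 m

start: φ=74.704215°, λ=-8.638036°, h=487.753 m
→ ECEF (a=6378206.400, f=1/294.978698214): X=1668888.5731, Y=-253529.0181, Z=6130430.5141
→ Helmert 7p (PV): X=1669394.2994, Y=-253615.3430, Z=6130762.3371
→ geod (Bowring, a=6378137.000): φ=74.69947897°, λ=-8.63835461°, h=791.2570 m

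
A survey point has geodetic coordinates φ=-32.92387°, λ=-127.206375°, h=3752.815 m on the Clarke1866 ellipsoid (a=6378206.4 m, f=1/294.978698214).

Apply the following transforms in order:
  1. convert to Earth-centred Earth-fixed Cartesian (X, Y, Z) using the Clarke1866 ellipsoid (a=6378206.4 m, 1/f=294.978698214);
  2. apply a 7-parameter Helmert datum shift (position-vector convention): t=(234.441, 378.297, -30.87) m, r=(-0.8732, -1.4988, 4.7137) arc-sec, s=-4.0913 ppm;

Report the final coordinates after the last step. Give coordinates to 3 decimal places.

start: φ=-32.923870°, λ=-127.206375°, h=3752.815 m
→ ECEF (a=6378206.400, f=1/294.978698214): X=-3242538.7238, Y=-4270900.1742, Z=-3448731.9911
→ Helmert 7p (PV): X=-3242168.3559, Y=-4270593.1038, Z=-3448754.2324

X=-3242168.356 m, Y=-4270593.104 m, Z=-3448754.232 m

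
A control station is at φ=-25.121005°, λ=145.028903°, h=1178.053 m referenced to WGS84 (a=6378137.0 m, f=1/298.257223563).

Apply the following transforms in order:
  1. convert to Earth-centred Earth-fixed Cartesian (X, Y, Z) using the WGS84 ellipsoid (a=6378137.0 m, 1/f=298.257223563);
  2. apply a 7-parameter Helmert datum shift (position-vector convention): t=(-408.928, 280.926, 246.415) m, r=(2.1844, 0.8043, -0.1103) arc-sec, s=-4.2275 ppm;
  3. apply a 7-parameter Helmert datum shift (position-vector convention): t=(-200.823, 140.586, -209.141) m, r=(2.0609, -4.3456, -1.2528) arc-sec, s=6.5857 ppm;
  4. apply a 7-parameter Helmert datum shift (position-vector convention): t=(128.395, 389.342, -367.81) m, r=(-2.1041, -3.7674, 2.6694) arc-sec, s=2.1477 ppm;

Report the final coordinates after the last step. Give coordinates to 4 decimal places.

X=-4736309.7680 m, Y=3313364.5323 m, Z=-2692193.0137 m

start: φ=-25.121005°, λ=145.028903°, h=1178.053 m
→ ECEF (a=6378137.000, f=1/298.257223563): X=-4735881.4561, Y=3312540.8075, Z=-2691716.9072
→ Helmert 7p (PV): X=-4736279.0877, Y=3312838.7681, Z=-2691405.5656
→ Helmert 7p (PV): X=-4736434.2778, Y=3313056.8301, Z=-2691699.1158
→ Helmert 7p (PV): X=-4736309.7680, Y=3313364.5323, Z=-2692193.0137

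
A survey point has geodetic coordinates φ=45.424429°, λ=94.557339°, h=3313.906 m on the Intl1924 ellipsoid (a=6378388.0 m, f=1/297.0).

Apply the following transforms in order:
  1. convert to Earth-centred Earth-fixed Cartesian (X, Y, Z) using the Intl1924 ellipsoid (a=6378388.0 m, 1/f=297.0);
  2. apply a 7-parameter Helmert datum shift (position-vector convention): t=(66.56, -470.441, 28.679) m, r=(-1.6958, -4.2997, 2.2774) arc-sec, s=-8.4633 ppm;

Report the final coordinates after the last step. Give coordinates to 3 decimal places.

X=-356568.489 m, Y=4471988.123 m, Z=4522966.783 m

start: φ=45.424429°, λ=94.557339°, h=3313.906 m
→ ECEF (a=6378388.000, f=1/297.0): X=-356494.4012, Y=4472463.1659, Z=4523020.5853
→ Helmert 7p (PV): X=-356568.4887, Y=4471988.1226, Z=4522966.7835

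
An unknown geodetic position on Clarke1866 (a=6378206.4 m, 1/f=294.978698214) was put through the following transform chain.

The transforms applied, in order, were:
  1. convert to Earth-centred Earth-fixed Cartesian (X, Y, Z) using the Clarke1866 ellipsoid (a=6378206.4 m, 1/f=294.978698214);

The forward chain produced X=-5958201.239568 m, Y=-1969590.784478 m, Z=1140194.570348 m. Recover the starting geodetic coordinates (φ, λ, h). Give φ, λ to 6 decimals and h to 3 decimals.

start: X=-5958201.2396, Y=-1969590.7845, Z=1140194.5703 m
→ geod (Bowring, a=6378206.400): φ=10.36669800°, λ=-161.70776600°, h=535.8190 m

φ=10.366698°, λ=-161.707766°, h=535.819 m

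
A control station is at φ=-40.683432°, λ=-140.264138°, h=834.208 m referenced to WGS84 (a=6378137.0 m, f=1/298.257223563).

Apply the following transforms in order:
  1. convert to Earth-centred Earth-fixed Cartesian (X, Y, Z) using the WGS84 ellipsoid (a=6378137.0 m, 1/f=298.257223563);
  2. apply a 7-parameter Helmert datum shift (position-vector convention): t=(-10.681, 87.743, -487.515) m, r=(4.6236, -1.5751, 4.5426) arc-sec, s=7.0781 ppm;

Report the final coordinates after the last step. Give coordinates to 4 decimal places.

start: φ=-40.683432°, λ=-140.264138°, h=834.208 m
→ ECEF (a=6378137.000, f=1/298.257223563): X=-3725198.6356, Y=-3096660.2831, Z=-4136371.4985
→ Helmert 7p (PV): X=-3725135.8985, Y=-3096583.7789, Z=-4136986.1528

X=-3725135.8985 m, Y=-3096583.7789 m, Z=-4136986.1528 m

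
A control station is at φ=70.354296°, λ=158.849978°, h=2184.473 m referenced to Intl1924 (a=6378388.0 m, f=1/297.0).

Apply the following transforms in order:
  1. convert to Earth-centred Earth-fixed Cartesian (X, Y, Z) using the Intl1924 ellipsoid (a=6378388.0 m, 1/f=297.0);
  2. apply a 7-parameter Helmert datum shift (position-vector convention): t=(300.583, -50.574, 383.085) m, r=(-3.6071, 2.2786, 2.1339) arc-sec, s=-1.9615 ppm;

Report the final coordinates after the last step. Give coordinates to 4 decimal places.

X=-2006293.2099 m, Y=776349.3150 m, Z=5987021.8716 m

start: φ=70.354296°, λ=158.849978°, h=2184.473 m
→ ECEF (a=6378388.000, f=1/297.0): X=-2006655.8317, Y=776317.4790, Z=5986641.9379
→ Helmert 7p (PV): X=-2006293.2099, Y=776349.3150, Z=5987021.8716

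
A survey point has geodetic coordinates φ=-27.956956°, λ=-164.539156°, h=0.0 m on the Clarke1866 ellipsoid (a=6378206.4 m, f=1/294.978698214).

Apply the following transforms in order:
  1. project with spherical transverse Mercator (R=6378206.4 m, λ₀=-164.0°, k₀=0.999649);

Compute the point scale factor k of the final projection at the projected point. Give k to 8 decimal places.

0.99968353

start: φ=-27.956956°, λ=-164.539156°, h=0.000 m
→ into tm (λ₀=-164.0°): φ=-27.95695600°, λ−λ₀=-0.53915600°
scale k = 0.99968353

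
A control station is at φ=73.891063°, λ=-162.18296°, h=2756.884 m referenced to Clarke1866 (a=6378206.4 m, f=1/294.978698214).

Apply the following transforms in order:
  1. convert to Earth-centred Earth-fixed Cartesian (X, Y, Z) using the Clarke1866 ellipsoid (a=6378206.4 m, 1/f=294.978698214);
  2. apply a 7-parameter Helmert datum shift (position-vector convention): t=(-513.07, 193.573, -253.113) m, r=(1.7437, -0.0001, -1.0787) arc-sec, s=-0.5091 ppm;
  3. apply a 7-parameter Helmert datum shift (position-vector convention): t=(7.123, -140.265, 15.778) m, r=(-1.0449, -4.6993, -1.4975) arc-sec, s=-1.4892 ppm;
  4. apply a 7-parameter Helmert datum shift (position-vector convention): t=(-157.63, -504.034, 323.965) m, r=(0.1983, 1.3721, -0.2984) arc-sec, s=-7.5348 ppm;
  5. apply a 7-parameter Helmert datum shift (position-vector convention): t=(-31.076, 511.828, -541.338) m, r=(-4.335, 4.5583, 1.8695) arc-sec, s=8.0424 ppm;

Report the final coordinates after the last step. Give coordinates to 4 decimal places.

start: φ=73.891063°, λ=-162.182960°, h=2756.884 m
→ ECEF (a=6378206.400, f=1/294.978698214): X=-1690863.2380, Y=-543431.5548, Z=6108045.4337
→ Helmert 7p (PV): X=-1691378.2921, Y=-543280.4980, Z=6107784.6163
→ Helmert 7p (PV): X=-1691511.7471, Y=-543376.7336, Z=6107755.5164
→ Helmert 7p (PV): X=-1691616.7887, Y=-543880.0981, Z=6108044.1903
→ Helmert 7p (PV): X=-1691521.5555, Y=-543259.6047, Z=6107600.7901

X=-1691521.5555 m, Y=-543259.6047 m, Z=6107600.7901 m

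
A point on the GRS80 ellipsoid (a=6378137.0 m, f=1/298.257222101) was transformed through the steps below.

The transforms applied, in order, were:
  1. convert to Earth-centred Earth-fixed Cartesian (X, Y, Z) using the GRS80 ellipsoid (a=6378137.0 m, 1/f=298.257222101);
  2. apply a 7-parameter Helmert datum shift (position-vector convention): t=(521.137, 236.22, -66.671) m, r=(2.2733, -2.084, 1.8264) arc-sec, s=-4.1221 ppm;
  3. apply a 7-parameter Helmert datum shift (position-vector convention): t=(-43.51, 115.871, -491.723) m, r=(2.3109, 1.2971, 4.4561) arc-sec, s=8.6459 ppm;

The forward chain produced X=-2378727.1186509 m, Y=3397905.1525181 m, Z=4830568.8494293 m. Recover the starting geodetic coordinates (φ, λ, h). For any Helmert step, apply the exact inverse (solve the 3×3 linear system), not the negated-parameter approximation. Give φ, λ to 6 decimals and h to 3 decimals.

φ=49.541380°, λ=124.999600°, h=1569.835 m

start: X=-2378727.1187, Y=3397905.1525, Z=4830568.8494 m
→ Helmert⁻¹: X=-2378620.0158, Y=3397865.4160, Z=4830965.7777
→ Helmert⁻¹: X=-2379072.0639, Y=3397717.5115, Z=4831038.9527
→ geod (Bowring, a=6378137.000): φ=49.54138000°, λ=124.99960000°, h=1569.8350 m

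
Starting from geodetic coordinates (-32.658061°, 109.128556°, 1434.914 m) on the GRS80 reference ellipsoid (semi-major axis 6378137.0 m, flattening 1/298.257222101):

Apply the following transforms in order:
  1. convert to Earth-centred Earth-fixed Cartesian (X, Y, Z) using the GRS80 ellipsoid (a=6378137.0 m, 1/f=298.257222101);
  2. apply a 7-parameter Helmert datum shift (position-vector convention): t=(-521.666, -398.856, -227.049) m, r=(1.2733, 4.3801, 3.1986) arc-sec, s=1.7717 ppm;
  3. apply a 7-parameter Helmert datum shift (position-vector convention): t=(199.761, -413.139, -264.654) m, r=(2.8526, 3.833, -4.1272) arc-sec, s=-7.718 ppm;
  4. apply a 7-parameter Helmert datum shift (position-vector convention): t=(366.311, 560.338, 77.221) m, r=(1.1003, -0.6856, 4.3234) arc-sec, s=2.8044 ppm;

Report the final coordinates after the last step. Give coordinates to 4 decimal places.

X=-1761892.7389 m, Y=5079186.1443 m, Z=-3423078.5863 m

start: φ=-32.658061°, λ=109.128556°, h=1434.914 m
→ ECEF (a=6378137.000, f=1/298.257222101): X=-1761734.1751, Y=5079396.0207, Z=-3422867.8517
→ Helmert 7p (PV): X=-1762410.4158, Y=5078999.9740, Z=-3423032.1981
→ Helmert 7p (PV): X=-1762159.0358, Y=5078630.2389, Z=-3423167.4417
→ Helmert 7p (PV): X=-1761892.7389, Y=5079186.1443, Z=-3423078.5863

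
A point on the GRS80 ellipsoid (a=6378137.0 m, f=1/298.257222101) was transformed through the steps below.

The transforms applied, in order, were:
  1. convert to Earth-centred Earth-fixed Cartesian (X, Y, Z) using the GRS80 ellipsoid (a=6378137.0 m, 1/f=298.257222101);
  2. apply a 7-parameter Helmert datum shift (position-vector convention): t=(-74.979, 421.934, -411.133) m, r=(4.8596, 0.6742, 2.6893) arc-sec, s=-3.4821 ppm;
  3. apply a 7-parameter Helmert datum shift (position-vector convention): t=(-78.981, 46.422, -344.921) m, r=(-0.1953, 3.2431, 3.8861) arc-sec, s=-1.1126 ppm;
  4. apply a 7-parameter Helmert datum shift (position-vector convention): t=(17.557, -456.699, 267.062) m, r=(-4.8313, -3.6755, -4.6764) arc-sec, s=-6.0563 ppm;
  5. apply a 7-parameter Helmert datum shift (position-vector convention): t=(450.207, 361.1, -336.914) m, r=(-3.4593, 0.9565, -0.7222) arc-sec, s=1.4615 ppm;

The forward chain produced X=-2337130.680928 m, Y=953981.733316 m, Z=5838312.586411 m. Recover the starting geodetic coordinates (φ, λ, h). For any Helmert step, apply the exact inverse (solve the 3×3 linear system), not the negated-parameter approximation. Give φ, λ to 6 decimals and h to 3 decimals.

φ=66.759221°, λ=157.808098°, h=1442.767 m

start: X=-2337130.6809, Y=953981.7333, Z=5838312.5864 m
→ Helmert⁻¹: X=-2337607.8853, Y=953513.1340, Z=5838646.1187
→ Helmert⁻¹: X=-2337557.1861, Y=953785.8604, Z=5838478.4099
→ Helmert⁻¹: X=-2337554.6396, Y=953779.0114, Z=5838793.9769
→ Helmert⁻¹: X=-2337494.4538, Y=953528.4451, Z=5839195.3372
→ geod (Bowring, a=6378137.000): φ=66.75922100°, λ=157.80809800°, h=1442.7670 m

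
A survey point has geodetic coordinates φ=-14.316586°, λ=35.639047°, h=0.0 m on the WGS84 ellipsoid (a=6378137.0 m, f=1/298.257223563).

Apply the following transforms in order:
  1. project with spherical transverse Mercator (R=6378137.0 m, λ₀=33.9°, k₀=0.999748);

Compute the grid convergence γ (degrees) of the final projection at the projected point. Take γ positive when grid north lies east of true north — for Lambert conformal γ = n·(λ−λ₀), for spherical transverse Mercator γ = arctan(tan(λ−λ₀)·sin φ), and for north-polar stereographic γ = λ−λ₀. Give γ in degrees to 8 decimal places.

-0.43015472

start: φ=-14.316586°, λ=35.639047°, h=0.000 m
→ into tm (λ₀=33.9°): φ=-14.31658600°, λ−λ₀=1.73904700°
convergence γ = -0.43015472°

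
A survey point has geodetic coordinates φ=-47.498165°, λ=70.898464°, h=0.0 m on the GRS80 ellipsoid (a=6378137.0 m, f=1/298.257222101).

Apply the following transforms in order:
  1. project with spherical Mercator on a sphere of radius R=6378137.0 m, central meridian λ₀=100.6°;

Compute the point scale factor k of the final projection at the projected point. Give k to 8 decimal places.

1.48013550

start: φ=-47.498165°, λ=70.898464°, h=0.000 m
→ into merc (λ₀=100.6°): φ=-47.49816500°, λ−λ₀=-29.70153600°
scale k = 1.48013550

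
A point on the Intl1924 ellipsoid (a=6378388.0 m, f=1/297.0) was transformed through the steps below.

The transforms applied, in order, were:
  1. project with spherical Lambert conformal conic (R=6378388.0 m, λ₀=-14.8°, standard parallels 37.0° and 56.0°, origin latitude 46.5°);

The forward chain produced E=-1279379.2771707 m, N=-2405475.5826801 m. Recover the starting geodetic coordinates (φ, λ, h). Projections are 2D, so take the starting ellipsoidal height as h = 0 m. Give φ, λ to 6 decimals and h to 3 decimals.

φ=24.252904°, λ=-26.756953°, h=0.000 m

start: E=-1279379.2772, N=-2405475.5827 m
→ lcc⁻¹: φ=24.25290400°, λ=-26.75695300°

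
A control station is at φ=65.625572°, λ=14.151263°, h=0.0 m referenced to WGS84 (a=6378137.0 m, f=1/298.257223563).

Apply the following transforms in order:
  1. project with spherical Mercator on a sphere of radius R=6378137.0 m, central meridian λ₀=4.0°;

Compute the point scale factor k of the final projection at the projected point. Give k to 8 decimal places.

start: φ=65.625572°, λ=14.151263°, h=0.000 m
→ into merc (λ₀=4.0°): φ=65.62557200°, λ−λ₀=10.15126300°
scale k = 2.42307972

2.42307972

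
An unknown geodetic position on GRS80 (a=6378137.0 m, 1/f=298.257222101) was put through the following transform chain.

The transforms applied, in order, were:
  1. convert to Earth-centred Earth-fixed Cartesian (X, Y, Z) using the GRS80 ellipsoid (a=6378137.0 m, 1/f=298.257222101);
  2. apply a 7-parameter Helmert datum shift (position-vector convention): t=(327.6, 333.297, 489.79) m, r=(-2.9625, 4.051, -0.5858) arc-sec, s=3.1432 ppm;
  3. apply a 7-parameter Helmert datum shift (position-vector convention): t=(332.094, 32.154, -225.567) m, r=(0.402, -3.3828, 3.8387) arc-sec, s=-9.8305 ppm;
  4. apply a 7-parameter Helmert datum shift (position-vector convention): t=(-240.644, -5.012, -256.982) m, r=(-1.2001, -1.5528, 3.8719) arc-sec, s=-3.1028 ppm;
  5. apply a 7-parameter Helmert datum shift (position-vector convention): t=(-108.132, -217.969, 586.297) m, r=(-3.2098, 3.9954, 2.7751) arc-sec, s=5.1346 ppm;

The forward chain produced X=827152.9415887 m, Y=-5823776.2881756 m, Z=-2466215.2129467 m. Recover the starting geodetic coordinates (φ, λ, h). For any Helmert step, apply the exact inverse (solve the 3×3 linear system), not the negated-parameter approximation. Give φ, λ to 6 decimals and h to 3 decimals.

φ=-22.890516°, λ=-81.921798°, h=3729.114 m

start: X=827152.9416, Y=-5823776.2882, Z=-2466215.2129 m
→ Helmert⁻¹: X=827226.2599, Y=-5823501.1590, Z=-2466863.4431
→ Helmert⁻¹: X=827341.5859, Y=-5823515.3951, Z=-2466654.2256
→ Helmert⁻¹: X=826868.7905, Y=-5823624.9935, Z=-2466455.1159
→ Helmert⁻¹: X=826603.5841, Y=-5823902.2045, Z=-2467004.5639
→ geod (Bowring, a=6378137.000): φ=-22.89051600°, λ=-81.92179800°, h=3729.1140 m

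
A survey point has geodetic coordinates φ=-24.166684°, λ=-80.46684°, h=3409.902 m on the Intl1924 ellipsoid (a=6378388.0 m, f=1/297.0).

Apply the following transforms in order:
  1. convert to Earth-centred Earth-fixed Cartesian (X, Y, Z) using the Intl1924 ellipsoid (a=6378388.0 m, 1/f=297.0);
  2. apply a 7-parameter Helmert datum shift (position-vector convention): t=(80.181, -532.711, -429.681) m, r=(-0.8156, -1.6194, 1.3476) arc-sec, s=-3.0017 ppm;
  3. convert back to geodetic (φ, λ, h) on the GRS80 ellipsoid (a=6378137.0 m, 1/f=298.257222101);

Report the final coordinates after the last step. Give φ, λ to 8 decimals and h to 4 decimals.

φ=-24.16731819°, λ=-80.46637473°, h=4293.7381 m

start: φ=-24.166684°, λ=-80.466840°, h=3409.902 m
→ ECEF (a=6378388.000, f=1/297.0): X=964854.2698, Y=-5745313.2947, Z=-2596568.5517
→ Helmert 7p (PV): X=964989.4764, Y=-5745832.7234, Z=-2596960.1458
→ geod (Bowring, a=6378137.000): φ=-24.16731819°, λ=-80.46637473°, h=4293.7381 m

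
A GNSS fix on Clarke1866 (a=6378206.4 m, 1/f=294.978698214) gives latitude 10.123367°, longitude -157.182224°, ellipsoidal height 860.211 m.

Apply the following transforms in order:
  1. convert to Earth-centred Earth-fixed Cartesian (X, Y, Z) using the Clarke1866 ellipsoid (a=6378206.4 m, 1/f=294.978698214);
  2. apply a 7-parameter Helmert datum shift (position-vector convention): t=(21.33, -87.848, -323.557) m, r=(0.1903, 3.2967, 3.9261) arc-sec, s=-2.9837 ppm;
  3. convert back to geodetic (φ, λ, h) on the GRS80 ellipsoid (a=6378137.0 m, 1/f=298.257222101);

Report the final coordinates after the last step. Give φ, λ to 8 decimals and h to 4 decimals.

φ=10.12055188°, λ=-157.18024762°, h=860.6837 m

start: φ=10.123367°, λ=-157.182224°, h=860.211 m
→ ECEF (a=6378206.400, f=1/294.978698214): X=-5788924.3273, Y=-2435553.3656, Z=1113765.3940
→ Helmert 7p (PV): X=-5788821.5649, Y=-2435745.1618, Z=1113528.7900
→ geod (Bowring, a=6378137.000): φ=10.12055188°, λ=-157.18024762°, h=860.6837 m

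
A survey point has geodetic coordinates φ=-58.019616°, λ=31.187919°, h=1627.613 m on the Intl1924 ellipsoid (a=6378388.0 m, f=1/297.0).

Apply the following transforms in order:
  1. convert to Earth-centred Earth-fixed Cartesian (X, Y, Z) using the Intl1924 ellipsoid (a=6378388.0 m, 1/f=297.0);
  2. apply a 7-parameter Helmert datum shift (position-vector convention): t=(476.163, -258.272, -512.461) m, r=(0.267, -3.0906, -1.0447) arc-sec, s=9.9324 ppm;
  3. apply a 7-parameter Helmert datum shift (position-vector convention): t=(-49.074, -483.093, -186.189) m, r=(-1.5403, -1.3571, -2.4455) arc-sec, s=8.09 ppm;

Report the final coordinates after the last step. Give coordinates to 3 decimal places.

start: φ=-58.019616°, λ=31.187919°, h=1627.613 m
→ ECEF (a=6378388.000, f=1/297.0): X=2897694.2450, Y=1754071.0352, Z=-5388389.4100
→ Helmert 7p (PV): X=2898288.8118, Y=1753822.4839, Z=-5388909.7016
→ Helmert 7p (PV): X=2898319.4348, Y=1753278.9741, Z=-5389133.5146

X=2898319.435 m, Y=1753278.974 m, Z=-5389133.515 m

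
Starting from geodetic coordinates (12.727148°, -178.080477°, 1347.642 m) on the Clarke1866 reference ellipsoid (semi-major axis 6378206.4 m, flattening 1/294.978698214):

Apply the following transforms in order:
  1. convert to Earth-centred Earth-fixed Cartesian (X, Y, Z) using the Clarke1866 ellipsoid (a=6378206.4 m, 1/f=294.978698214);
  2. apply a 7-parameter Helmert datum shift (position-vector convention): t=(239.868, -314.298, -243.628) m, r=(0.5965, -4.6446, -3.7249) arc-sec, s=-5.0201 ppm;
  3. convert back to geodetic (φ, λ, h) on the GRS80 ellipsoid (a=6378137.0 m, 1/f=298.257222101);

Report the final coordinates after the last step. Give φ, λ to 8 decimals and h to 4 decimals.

φ=12.72323278°, λ=-178.07851844°, h=1096.0720 m

start: φ=12.727148°, λ=-178.080477°, h=1347.642 m
→ ECEF (a=6378206.400, f=1/294.978698214): X=-6220339.8633, Y=-208471.8048, Z=1396187.5807
→ Helmert 7p (PV): X=-6220103.9720, Y=-208676.7624, Z=1395796.2741
→ geod (Bowring, a=6378137.000): φ=12.72323278°, λ=-178.07851844°, h=1096.0720 m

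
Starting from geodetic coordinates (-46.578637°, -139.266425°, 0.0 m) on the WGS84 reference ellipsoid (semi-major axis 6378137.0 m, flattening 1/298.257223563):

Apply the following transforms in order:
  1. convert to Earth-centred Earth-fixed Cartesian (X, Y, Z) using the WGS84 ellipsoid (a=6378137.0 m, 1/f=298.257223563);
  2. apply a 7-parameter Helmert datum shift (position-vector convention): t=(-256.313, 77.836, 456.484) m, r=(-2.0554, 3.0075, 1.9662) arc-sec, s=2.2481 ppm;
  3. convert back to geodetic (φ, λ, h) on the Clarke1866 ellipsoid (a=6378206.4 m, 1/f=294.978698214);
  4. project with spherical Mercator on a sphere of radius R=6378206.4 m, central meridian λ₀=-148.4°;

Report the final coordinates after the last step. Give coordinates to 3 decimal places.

E=1016475.090 m, N=-5873204.353 m

start: φ=-46.578637°, λ=-139.266425°, h=0.000 m
→ ECEF (a=6378137.000, f=1/298.257223563): X=-3327916.5552, Y=-2865854.4480, Z=-4609693.2519
→ Helmert 7p (PV): X=-3328220.2442, Y=-2865860.7129, Z=-4609170.0493
→ geod (Bowring, a=6378206.400): φ=-46.57600883°, λ=-139.26894826°, h=-163.1079 m
→ merc (R=6378206.4, λ₀=-148.4°): E=1016475.0904, N=-5873204.3535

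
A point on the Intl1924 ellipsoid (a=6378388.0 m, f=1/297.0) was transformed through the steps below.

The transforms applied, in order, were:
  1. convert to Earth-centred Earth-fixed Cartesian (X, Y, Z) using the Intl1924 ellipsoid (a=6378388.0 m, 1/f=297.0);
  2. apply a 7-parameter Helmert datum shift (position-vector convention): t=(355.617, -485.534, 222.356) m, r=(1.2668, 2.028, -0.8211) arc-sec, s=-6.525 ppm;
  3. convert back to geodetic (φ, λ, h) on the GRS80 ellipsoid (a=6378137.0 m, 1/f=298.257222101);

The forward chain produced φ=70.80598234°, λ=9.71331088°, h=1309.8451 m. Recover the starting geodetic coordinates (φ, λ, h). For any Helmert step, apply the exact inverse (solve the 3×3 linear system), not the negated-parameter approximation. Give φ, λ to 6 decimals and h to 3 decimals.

φ=70.808602°, λ=9.729471°, h=883.647 m

start: φ=70.805982°, λ=9.713311°, h=1309.845 m
→ ECEF (a=6378137.000, f=1/298.257222101): X=2073489.3310, Y=354923.8269, Z=6002436.5271
→ Helmert⁻¹: X=2073086.8119, Y=355456.7962, Z=6002271.5354
→ geod (Bowring, a=6378388.000): φ=70.80860200°, λ=9.72947100°, h=883.6470 m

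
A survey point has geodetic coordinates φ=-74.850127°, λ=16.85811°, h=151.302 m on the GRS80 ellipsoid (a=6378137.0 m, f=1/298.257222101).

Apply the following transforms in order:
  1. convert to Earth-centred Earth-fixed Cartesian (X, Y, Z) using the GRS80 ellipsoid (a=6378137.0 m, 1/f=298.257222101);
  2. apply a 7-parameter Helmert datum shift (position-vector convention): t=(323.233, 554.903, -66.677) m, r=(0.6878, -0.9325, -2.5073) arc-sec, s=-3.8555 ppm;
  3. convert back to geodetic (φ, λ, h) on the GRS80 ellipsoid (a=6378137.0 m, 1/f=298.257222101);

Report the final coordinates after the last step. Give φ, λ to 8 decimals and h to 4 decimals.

start: φ=-74.850127°, λ=16.858110°, h=151.302 m
→ ECEF (a=6378137.000, f=1/298.257222101): X=1600295.8508, Y=484929.3306, Z=-6134560.9504
→ Helmert 7p (PV): X=1600646.5421, Y=485483.3672, Z=-6134595.1239
→ geod (Bowring, a=6378137.000): φ=-74.84591489°, λ=16.87278893°, h=314.0229 m

φ=-74.84591489°, λ=16.87278893°, h=314.0229 m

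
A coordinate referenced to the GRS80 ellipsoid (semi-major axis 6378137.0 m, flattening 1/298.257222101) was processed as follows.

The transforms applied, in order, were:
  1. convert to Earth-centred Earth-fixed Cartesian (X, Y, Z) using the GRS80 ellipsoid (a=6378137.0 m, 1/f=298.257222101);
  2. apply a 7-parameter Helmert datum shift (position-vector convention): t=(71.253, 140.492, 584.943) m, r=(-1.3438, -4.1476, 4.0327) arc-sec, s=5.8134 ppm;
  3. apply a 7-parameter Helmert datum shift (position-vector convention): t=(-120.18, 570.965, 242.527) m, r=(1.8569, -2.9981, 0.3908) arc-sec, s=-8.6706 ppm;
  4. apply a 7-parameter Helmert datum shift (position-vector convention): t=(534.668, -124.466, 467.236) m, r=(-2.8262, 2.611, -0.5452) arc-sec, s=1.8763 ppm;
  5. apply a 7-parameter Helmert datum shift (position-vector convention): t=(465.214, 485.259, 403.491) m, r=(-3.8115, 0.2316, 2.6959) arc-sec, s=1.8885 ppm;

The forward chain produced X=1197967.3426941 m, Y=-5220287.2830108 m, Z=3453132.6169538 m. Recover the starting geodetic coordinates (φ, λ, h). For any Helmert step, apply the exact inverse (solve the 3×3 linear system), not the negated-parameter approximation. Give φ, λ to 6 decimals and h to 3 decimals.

φ=32.967502°, λ=-77.089170°, h=580.556 m

start: X=1197967.3427, Y=-5220287.2830, Z=3453132.6170 m
→ Helmert⁻¹: X=1197427.7536, Y=-5220842.1331, Z=3452627.4758
→ Helmert⁻¹: X=1196860.9411, Y=-5220752.0079, Z=3452097.3792
→ Helmert⁻¹: X=1197031.7814, Y=-5221339.4373, Z=3451914.3882
→ Helmert⁻¹: X=1196920.8823, Y=-5221495.4607, Z=3451251.2958
→ geod (Bowring, a=6378137.000): φ=32.96750200°, λ=-77.08917000°, h=580.5560 m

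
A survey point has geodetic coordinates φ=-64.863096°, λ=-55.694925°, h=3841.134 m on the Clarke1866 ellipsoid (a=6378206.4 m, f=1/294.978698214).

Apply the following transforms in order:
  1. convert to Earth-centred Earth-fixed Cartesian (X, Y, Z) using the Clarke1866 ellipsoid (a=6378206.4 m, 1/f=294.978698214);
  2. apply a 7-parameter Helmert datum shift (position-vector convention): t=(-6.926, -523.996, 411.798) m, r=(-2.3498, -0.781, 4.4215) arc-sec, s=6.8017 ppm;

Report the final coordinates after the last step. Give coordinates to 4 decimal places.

start: φ=-64.863096°, λ=-55.694925°, h=3841.134 m
→ ECEF (a=6378206.400, f=1/294.978698214): X=1532160.8354, Y=-2245636.4891, Z=-5754528.5081
→ Helmert 7p (PV): X=1532234.2576, Y=-2246208.4724, Z=-5754124.4665

X=1532234.2576 m, Y=-2246208.4724 m, Z=-5754124.4665 m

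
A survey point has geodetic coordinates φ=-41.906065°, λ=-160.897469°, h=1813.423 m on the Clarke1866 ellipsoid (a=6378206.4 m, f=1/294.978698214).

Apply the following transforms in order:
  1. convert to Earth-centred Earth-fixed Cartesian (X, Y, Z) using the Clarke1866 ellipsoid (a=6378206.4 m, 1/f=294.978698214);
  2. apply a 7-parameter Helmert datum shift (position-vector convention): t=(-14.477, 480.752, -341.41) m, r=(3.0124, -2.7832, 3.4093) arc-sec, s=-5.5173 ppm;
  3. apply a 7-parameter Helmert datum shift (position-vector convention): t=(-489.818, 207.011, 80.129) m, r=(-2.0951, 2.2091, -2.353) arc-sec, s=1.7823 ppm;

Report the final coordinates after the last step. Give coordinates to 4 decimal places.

X=-4494060.4551 m, Y=-1555578.8873 m, Z=-4239120.1699 m

start: φ=-41.906065°, λ=-160.897469°, h=1813.423 m
→ ECEF (a=6378206.400, f=1/294.978698214): X=-4493592.7122, Y=-1556268.2977, Z=-4238855.2870
→ Helmert 7p (PV): X=-4493499.4777, Y=-1555791.3263, Z=-4239256.6716
→ Helmert 7p (PV): X=-4494060.4551, Y=-1555578.8873, Z=-4239120.1699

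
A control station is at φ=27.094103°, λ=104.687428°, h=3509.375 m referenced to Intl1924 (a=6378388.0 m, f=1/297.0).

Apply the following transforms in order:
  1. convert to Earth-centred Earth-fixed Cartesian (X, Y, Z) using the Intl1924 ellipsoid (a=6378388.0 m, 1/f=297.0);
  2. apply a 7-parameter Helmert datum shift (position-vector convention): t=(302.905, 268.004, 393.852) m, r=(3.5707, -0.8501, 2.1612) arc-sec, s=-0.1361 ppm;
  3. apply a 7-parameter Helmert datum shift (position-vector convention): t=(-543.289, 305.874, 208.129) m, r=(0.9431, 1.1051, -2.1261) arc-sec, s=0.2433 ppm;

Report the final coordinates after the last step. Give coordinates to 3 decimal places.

X=-1441774.366 m, Y=5500237.405 m, Z=2889864.880 m

start: φ=27.094103°, λ=104.687428°, h=3509.375 m
→ ECEF (a=6378388.000, f=1/297.0): X=-1441536.4678, Y=5499726.4120, Z=2889140.4539
→ Helmert 7p (PV): X=-1441302.8989, Y=5499928.5487, Z=2889623.1786
→ Helmert 7p (PV): X=-1441774.3657, Y=5500237.4051, Z=2889864.8799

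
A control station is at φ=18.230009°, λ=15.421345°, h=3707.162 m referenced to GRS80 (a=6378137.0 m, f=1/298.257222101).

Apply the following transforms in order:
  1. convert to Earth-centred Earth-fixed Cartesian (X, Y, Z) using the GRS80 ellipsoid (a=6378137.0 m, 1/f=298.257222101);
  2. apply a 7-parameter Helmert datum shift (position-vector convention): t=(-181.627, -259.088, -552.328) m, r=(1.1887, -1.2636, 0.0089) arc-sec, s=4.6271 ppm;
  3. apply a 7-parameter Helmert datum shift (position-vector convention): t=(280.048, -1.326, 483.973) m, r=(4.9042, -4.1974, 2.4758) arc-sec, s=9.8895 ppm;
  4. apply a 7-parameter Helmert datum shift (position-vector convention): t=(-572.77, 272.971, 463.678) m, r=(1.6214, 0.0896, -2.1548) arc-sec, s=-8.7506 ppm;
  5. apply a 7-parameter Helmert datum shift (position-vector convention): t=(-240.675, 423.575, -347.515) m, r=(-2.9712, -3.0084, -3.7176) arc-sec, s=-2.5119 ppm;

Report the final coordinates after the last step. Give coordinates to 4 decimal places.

start: φ=18.230009°, λ=15.421345°, h=3707.162 m
→ ECEF (a=6378137.000, f=1/298.257222101): X=5845205.8707, Y=1612380.9686, Z=1983740.1344
→ Helmert 7p (PV): X=5845039.0679, Y=1612118.1611, Z=1983242.0860
→ Helmert 7p (PV): X=5845317.2114, Y=1612155.7825, Z=1983902.9480
→ Helmert 7p (PV): X=5844710.9948, Y=1612337.9871, Z=1984359.3992
→ Helmert 7p (PV): X=5844455.7562, Y=1612680.7548, Z=1984068.9200

X=5844455.7562 m, Y=1612680.7548 m, Z=1984068.9200 m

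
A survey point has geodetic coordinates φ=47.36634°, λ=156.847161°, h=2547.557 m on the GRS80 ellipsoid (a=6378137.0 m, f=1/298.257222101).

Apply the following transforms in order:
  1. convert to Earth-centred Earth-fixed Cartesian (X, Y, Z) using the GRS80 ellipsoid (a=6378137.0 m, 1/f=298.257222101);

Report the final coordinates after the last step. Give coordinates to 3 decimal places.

X=-3980834.189 m, Y=1702310.475 m, Z=4671319.790 m

start: φ=47.366340°, λ=156.847161°, h=2547.557 m
→ ECEF (a=6378137.000, f=1/298.257222101): X=-3980834.1889, Y=1702310.4748, Z=4671319.7903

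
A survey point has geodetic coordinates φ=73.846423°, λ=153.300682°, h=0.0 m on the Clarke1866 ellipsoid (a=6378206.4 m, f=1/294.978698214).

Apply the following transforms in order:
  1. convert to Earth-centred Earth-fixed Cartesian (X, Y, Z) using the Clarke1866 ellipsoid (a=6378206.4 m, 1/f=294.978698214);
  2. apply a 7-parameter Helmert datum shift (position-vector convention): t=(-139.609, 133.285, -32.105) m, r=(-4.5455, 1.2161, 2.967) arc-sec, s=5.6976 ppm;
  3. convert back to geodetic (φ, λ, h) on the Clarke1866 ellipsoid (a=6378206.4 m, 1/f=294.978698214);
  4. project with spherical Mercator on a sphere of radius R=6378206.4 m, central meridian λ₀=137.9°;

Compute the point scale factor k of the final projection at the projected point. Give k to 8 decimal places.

3.59395027

start: φ=73.846423°, λ=153.300682°, h=0.000 m
→ ECEF (a=6378206.400, f=1/294.978698214): X=-1590269.8811, Y=799798.7080, Z=6104012.5126
→ Helmert 7p (PV): X=-1590394.0671, Y=800048.1908, Z=6104006.9364
→ geod (Bowring, a=6378206.400): φ=73.84448958°, λ=153.29530466°, h=56.7023 m
→ into merc (λ₀=137.9°): φ=73.84448958°, λ−λ₀=15.39530466°
scale k = 3.59395027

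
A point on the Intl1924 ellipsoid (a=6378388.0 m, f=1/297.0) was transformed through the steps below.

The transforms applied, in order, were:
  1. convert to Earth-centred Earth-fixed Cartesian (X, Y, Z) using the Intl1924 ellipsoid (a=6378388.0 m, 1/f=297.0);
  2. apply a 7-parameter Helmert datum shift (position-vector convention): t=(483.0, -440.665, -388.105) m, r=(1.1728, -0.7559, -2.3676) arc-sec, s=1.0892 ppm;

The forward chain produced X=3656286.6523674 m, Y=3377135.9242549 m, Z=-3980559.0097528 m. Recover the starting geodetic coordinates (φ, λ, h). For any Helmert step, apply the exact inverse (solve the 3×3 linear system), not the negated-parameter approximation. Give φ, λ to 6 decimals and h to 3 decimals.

φ=-38.837361°, λ=42.735250°, h=2972.898 m

start: X=3656286.6524, Y=3377135.9243, Z=-3980559.0098 m
→ Helmert⁻¹: X=3655746.3147, Y=3377592.2417, Z=-3980199.1714
→ geod (Bowring, a=6378388.000): φ=-38.83736100°, λ=42.73525000°, h=2972.8980 m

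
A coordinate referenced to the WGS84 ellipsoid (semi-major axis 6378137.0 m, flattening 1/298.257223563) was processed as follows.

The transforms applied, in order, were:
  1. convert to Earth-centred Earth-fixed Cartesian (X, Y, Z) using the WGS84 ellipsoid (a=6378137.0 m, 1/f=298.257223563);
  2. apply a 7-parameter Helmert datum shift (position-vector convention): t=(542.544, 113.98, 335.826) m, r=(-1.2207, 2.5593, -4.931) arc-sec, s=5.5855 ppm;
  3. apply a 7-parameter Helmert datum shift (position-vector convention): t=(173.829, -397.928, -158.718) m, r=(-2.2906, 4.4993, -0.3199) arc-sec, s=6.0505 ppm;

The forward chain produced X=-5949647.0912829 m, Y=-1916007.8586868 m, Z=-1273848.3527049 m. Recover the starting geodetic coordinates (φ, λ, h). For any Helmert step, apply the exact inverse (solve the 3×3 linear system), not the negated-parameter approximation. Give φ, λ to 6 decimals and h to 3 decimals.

start: X=-5949647.0913, Y=-1916007.8587, Z=-1273848.3527 m
→ Helmert⁻¹: X=-5949754.1638, Y=-1915593.4218, Z=-1273832.9845
→ Helmert⁻¹: X=-5950201.8618, Y=-1915831.4071, Z=-1274246.8610
→ geod (Bowring, a=6378137.000): φ=-11.59718900°, λ=-162.15260700°, h=2298.4260 m

φ=-11.597189°, λ=-162.152607°, h=2298.426 m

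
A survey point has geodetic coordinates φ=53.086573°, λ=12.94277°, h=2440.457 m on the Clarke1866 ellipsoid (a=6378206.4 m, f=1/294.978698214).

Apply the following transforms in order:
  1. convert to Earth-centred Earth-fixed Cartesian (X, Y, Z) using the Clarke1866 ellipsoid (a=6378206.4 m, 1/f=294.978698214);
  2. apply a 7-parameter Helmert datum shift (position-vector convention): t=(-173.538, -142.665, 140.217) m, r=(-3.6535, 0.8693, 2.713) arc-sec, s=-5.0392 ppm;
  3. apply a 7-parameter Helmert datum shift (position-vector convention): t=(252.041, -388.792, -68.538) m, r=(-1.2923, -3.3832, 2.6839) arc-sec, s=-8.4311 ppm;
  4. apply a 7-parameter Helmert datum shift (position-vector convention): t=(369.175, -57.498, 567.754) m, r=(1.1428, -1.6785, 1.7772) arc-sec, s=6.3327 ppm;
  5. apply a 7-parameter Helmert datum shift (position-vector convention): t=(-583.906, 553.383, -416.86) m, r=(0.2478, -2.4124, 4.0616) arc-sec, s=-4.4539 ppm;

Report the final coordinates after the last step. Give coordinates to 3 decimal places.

X=3742618.193 m, Y=860450.114 m, Z=5078352.500 m

start: φ=53.086573°, λ=12.942770°, h=2440.457 m
→ ECEF (a=6378206.400, f=1/294.978698214): X=3743007.2685, Y=860204.2403, Z=5078083.7675
→ Helmert 7p (PV): X=3742824.9560, Y=860196.4180, Z=5078167.3838
→ Helmert 7p (PV): X=3742950.9556, Y=859880.8902, Z=5078112.0321
→ Helmert 7p (PV): X=3743295.1008, Y=859832.9523, Z=5078747.1673
→ Helmert 7p (PV): X=3742618.1926, Y=860450.1139, Z=5078352.5001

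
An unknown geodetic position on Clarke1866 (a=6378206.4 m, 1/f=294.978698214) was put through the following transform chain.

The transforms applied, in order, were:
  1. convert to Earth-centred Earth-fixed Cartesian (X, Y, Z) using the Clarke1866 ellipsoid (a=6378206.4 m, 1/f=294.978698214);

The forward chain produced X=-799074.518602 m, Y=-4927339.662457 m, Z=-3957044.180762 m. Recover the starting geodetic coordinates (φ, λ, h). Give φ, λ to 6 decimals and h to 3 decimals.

start: X=-799074.5186, Y=-4927339.6625, Z=-3957044.1808 m
→ geod (Bowring, a=6378206.400): φ=-38.59424000°, λ=-99.21155300°, h=45.8190 m

φ=-38.594240°, λ=-99.211553°, h=45.819 m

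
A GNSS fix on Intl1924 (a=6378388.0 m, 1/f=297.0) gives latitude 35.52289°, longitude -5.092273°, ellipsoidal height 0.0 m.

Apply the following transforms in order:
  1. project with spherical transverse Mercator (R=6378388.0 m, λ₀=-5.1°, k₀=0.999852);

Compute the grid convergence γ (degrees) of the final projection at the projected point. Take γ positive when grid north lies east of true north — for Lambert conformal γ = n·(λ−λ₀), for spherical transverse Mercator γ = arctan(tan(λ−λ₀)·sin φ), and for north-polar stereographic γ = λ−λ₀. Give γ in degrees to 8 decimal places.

start: φ=35.522890°, λ=-5.092273°, h=0.000 m
→ into tm (λ₀=-5.1°): φ=35.52289000°, λ−λ₀=0.00772700°
convergence γ = 0.00448960°

0.00448960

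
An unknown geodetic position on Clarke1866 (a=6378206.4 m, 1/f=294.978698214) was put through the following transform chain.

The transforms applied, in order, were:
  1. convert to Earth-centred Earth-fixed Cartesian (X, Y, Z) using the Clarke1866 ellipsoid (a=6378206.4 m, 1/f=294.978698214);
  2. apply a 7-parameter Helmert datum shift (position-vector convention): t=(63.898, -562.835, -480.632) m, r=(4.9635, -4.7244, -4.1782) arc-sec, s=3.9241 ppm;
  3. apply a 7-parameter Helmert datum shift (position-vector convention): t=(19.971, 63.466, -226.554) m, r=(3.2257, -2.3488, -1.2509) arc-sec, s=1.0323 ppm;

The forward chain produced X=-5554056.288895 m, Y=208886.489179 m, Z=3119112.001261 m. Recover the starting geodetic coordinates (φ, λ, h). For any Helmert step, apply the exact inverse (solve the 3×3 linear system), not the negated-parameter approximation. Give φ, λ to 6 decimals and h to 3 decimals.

φ=29.474264°, λ=177.841216°, h=783.604 m

start: X=-5554056.2889, Y=208886.4892, Z=3119112.0013 m
→ Helmert⁻¹: X=-5554036.2714, Y=208837.9081, Z=3119395.3147
→ Helmert⁻¹: X=-5554011.1538, Y=209362.4951, Z=3119985.8781
→ geod (Bowring, a=6378206.400): φ=29.47426400°, λ=177.84121600°, h=783.6040 m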